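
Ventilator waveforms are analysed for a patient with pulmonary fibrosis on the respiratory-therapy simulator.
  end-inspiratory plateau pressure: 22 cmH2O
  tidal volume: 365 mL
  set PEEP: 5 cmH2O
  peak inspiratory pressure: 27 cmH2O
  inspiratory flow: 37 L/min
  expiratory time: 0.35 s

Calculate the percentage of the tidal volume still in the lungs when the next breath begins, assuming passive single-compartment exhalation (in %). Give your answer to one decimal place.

Flow: 37 L/min ÷ 60 = 0.6167 L/s.
R = (PIP − Pplat)/V̇ = (27 − 22) / 0.6167 = 5.0/0.6167 = 8.108 cmH2O·s/L.
C = Vt/(Pplat − PEEP) = 365.0 / (22 − 5) = 365.0/17.0 = 21.471 mL/cmH2O.
τ = R × C = 8.108 × 0.02147 L/cmH2O = 0.1741 s.
Fraction remaining at end-expiration = e^(−Te/τ) = e^(−0.35/0.1741) = 0.1339 → 13.39%.

13.4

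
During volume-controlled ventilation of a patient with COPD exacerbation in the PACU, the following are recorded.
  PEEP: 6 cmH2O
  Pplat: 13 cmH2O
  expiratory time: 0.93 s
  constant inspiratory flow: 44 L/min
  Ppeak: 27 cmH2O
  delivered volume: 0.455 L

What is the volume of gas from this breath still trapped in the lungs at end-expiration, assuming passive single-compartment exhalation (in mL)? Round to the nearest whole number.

215

Flow: 44 L/min ÷ 60 = 0.7333 L/s.
R = (PIP − Pplat)/V̇ = (27 − 13) / 0.7333 = 14.0/0.7333 = 19.092 cmH2O·s/L.
C = Vt/(Pplat − PEEP) = 455.0 / (13 − 6) = 455.0/7.0 = 65.0 mL/cmH2O.
τ = R × C = 19.092 × 0.065 L/cmH2O = 1.241 s.
Fraction remaining = e^(−Te/τ) = e^(−0.93/1.241) = 0.4727.
Trapped volume = 455.0 × 0.4727 = 215.08 mL.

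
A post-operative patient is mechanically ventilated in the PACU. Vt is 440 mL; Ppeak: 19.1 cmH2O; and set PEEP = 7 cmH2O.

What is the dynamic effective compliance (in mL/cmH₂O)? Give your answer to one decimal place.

36.4

Dynamic compliance = Vt / (PIP − PEEP) = 440 / (19.1 − 7) = 440 / 12.1 = 36.364 mL/cmH2O.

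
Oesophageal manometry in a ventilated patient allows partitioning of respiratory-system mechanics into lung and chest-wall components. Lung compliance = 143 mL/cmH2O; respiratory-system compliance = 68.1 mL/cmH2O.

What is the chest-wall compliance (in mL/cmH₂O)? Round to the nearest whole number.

130

1/Ccw = 1/Crs − 1/CL.
1/Ccw = 1/68.1 − 1/143 = 0.007691.
Ccw = 130.02 mL/cmH2O.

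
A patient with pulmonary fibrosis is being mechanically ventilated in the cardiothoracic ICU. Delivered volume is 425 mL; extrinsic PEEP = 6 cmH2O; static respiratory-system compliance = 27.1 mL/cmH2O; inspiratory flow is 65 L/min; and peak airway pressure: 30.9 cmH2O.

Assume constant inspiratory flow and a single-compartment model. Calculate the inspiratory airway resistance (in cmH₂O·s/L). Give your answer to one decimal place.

8.5

Flow: 65 L/min ÷ 60 = 1.0833 L/s.
Equation of motion (constant flow): PIP = Vt/C + R·V̇ + PEEP.
R·V̇ = PIP − Vt/C − PEEP = 30.9 − 425/27.1 − 6 = 30.9 − 15.683 − 6 = 9.217 cmH2O.
R = 9.217 / 1.0833 = 8.508 cmH2O·s/L.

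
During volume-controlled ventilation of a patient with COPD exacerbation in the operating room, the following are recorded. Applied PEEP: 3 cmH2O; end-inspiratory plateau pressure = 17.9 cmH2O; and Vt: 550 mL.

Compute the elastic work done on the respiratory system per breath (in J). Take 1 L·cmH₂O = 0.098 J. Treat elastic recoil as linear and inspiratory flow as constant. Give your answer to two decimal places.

0.40

Elastic work ≈ ½ × (Pplat − PEEP) × Vt = 0.5 × (17.9 − 3) × 0.550 L = 0.5 × 14.9 × 0.550 = 4.098 L·cmH2O.
× 0.098 J/(L·cmH2O) → 0.4016 J.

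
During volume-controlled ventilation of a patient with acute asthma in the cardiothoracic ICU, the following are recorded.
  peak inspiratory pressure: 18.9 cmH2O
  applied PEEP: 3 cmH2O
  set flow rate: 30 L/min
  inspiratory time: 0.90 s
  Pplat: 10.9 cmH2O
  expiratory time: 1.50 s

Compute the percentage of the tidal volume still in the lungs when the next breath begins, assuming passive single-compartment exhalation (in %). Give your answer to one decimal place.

19.3

Flow: 30 L/min ÷ 60 = 0.5 L/s.
Vt = flow × Ti = 0.5 L/s × 0.90 s × 1000 mL/L = 450.0 mL.
R = (PIP − Pplat)/V̇ = (18.9 − 10.9) / 0.5 = 8.0/0.5 = 16.0 cmH2O·s/L.
C = Vt/(Pplat − PEEP) = 450.0 / (10.9 − 3) = 450.0/7.9 = 56.962 mL/cmH2O.
τ = R × C = 16.0 × 0.05696 L/cmH2O = 0.9114 s.
Fraction remaining at end-expiration = e^(−Te/τ) = e^(−1.50/0.9114) = 0.1929 → 19.29%.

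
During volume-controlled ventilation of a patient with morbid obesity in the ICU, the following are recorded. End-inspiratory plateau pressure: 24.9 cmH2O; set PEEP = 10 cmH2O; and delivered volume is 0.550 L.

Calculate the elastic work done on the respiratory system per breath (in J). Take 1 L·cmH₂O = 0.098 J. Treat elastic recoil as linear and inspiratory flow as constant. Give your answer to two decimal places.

Elastic work ≈ ½ × (Pplat − PEEP) × Vt = 0.5 × (24.9 − 10) × 0.550 L = 0.5 × 14.9 × 0.550 = 4.098 L·cmH2O.
× 0.098 J/(L·cmH2O) → 0.4016 J.

0.40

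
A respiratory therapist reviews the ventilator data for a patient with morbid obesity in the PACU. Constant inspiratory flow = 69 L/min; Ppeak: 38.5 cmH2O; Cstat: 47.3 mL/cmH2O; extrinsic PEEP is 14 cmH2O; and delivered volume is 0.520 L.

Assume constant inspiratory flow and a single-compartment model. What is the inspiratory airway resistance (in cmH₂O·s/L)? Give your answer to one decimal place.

Flow: 69 L/min ÷ 60 = 1.15 L/s.
Equation of motion (constant flow): PIP = Vt/C + R·V̇ + PEEP.
R·V̇ = PIP − Vt/C − PEEP = 38.5 − 520/47.3 − 14 = 38.5 − 10.994 − 14 = 13.506 cmH2O.
R = 13.506 / 1.15 = 11.744 cmH2O·s/L.

11.7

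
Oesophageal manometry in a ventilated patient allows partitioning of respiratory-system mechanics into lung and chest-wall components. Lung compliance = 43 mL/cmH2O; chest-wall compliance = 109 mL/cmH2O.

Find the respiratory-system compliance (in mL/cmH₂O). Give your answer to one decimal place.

30.8

Lung and chest wall are elastances in series: 1/Crs = 1/CL + 1/Ccw.
1/Crs = 1/43 + 1/109 = 0.03243.
Crs = 30.836 mL/cmH2O.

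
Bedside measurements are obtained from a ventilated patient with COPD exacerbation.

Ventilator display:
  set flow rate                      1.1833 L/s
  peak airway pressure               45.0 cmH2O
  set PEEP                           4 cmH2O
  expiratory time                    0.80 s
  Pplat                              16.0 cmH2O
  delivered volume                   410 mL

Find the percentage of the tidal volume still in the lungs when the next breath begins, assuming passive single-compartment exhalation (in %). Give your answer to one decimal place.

38.5

R = (PIP − Pplat)/V̇ = (45.0 − 16.0) / 1.1833 = 29.0/1.1833 = 24.508 cmH2O·s/L.
C = Vt/(Pplat − PEEP) = 410.0 / (16.0 − 4) = 410.0/12.0 = 34.167 mL/cmH2O.
τ = R × C = 24.508 × 0.03417 L/cmH2O = 0.8374 s.
Fraction remaining at end-expiration = e^(−Te/τ) = e^(−0.80/0.8374) = 0.3847 → 38.47%.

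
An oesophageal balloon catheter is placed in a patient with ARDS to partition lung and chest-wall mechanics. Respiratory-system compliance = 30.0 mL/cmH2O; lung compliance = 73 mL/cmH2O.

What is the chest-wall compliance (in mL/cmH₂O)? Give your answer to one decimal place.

1/Ccw = 1/Crs − 1/CL.
1/Ccw = 1/30.0 − 1/73 = 0.01963.
Ccw = 50.942 mL/cmH2O.

50.9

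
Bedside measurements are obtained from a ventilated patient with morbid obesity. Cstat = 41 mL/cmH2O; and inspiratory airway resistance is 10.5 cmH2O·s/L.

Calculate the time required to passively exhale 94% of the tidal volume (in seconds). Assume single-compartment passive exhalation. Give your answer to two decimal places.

1.21

τ = R × C = 10.5 × 41 mL/cmH2O = 10.5 × 0.041 L/cmH2O = 0.4305 s.
Exhaled fraction f = 1 − e^(−t/τ) → t = −τ·ln(1 − f) = −0.4305·ln(0.06) = 1.211 s.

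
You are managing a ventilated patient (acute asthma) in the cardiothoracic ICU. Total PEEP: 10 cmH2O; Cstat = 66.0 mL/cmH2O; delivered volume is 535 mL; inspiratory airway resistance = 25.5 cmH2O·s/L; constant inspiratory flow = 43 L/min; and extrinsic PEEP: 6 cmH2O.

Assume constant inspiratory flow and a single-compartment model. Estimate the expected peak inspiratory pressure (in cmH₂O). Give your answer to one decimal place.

Flow: 43 L/min ÷ 60 = 0.7167 L/s.
Total PEEP = 10 cmH2O (set 6 + intrinsic 4); this is the baseline alveolar pressure.
Equation of motion (constant flow): PIP = Vt/C + R·V̇ + PEEP.
PIP = 535/66.0 + 25.5×0.7167 + 10 = 8.106 + 18.276 + 10 = 36.382 cmH2O.

36.4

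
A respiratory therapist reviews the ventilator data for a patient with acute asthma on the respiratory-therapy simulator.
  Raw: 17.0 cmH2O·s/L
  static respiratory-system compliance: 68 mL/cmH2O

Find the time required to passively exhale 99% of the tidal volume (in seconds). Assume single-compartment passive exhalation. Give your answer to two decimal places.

τ = R × C = 17.0 × 68 mL/cmH2O = 17.0 × 0.068 L/cmH2O = 1.156 s.
Exhaled fraction f = 1 − e^(−t/τ) → t = −τ·ln(1 − f) = −1.156·ln(0.01) = 5.324 s.

5.32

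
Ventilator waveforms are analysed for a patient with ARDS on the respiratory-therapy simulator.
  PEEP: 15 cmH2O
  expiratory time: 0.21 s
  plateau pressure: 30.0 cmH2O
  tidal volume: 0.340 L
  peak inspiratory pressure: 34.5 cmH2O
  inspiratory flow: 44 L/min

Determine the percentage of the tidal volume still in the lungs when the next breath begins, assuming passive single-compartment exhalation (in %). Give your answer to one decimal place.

Flow: 44 L/min ÷ 60 = 0.7333 L/s.
R = (PIP − Pplat)/V̇ = (34.5 − 30.0) / 0.7333 = 4.5/0.7333 = 6.137 cmH2O·s/L.
C = Vt/(Pplat − PEEP) = 340.0 / (30.0 − 15) = 340.0/15.0 = 22.667 mL/cmH2O.
τ = R × C = 6.137 × 0.02267 L/cmH2O = 0.1391 s.
Fraction remaining at end-expiration = e^(−Te/τ) = e^(−0.21/0.1391) = 0.221 → 22.1%.

22.1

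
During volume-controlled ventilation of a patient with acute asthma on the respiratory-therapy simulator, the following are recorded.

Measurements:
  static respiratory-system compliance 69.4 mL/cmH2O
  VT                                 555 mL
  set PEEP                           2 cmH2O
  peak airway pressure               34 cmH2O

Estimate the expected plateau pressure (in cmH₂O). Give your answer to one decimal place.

Pplat = PEEP + Vt / Cstat = 2 + 555 / 69.4 = 2 + 7.997 = 9.997 cmH2O.

10.0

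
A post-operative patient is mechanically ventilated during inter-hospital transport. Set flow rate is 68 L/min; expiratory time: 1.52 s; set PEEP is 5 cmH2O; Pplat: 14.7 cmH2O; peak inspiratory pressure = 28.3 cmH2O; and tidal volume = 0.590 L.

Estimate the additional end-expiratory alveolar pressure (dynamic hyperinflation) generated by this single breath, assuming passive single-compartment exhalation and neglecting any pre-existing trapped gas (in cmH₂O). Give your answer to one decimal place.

Flow: 68 L/min ÷ 60 = 1.1333 L/s.
R = (PIP − Pplat)/V̇ = (28.3 − 14.7) / 1.1333 = 13.6/1.1333 = 12.0 cmH2O·s/L.
C = Vt/(Pplat − PEEP) = 590.0 / (14.7 − 5) = 590.0/9.7 = 60.825 mL/cmH2O.
τ = R × C = 12.0 × 0.06083 L/cmH2O = 0.73 s.
Fraction remaining = e^(−Te/τ) = e^(−1.52/0.73) = 0.1247; trapped volume = 590.0 × 0.1247 = 73.573 mL.
Additional alveolar pressure from trapping ≈ V_trapped / C = 73.573 / 60.825 = 1.21 cmH2O.

1.2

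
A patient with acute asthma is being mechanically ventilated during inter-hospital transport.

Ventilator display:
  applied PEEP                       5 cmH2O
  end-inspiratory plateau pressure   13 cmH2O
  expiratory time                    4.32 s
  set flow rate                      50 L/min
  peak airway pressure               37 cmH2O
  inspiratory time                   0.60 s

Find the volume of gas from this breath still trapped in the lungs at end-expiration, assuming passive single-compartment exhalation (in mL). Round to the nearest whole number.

Flow: 50 L/min ÷ 60 = 0.8333 L/s.
Vt = flow × Ti = 0.8333 L/s × 0.60 s × 1000 mL/L = 499.98 mL.
R = (PIP − Pplat)/V̇ = (37 − 13) / 0.8333 = 24.0/0.8333 = 28.801 cmH2O·s/L.
C = Vt/(Pplat − PEEP) = 499.98 / (13 − 5) = 499.98/8.0 = 62.498 mL/cmH2O.
τ = R × C = 28.801 × 0.0625 L/cmH2O = 1.8 s.
Fraction remaining = e^(−Te/τ) = e^(−4.32/1.8) = 0.09072.
Trapped volume = 499.98 × 0.09072 = 45.358 mL.

45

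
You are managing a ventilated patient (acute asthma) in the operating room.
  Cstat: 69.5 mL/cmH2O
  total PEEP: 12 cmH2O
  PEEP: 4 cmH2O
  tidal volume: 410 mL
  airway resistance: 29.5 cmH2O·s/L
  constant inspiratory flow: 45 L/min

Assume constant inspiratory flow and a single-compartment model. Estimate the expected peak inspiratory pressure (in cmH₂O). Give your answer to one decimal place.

40.0

Flow: 45 L/min ÷ 60 = 0.75 L/s.
Total PEEP = 12 cmH2O (set 4 + intrinsic 8); this is the baseline alveolar pressure.
Equation of motion (constant flow): PIP = Vt/C + R·V̇ + PEEP.
PIP = 410/69.5 + 29.5×0.75 + 12 = 5.899 + 22.125 + 12 = 40.024 cmH2O.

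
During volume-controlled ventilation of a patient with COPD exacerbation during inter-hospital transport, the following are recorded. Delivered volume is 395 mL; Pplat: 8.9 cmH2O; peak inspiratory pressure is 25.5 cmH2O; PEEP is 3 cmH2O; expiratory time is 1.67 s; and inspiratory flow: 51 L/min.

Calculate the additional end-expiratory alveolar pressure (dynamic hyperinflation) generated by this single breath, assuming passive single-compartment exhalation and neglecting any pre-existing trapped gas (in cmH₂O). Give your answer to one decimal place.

Flow: 51 L/min ÷ 60 = 0.85 L/s.
R = (PIP − Pplat)/V̇ = (25.5 − 8.9) / 0.85 = 16.6/0.85 = 19.529 cmH2O·s/L.
C = Vt/(Pplat − PEEP) = 395.0 / (8.9 − 3) = 395.0/5.9 = 66.949 mL/cmH2O.
τ = R × C = 19.529 × 0.06695 L/cmH2O = 1.307 s.
Fraction remaining = e^(−Te/τ) = e^(−1.67/1.307) = 0.2787; trapped volume = 395.0 × 0.2787 = 110.09 mL.
Additional alveolar pressure from trapping ≈ V_trapped / C = 110.09 / 66.949 = 1.644 cmH2O.

1.6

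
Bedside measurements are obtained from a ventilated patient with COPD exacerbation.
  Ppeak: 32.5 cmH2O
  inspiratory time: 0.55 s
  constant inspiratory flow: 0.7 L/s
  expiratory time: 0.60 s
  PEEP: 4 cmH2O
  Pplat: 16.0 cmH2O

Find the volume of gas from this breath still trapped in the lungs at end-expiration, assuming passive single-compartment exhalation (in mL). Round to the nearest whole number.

174

Vt = flow × Ti = 0.7 L/s × 0.55 s × 1000 mL/L = 385.0 mL.
R = (PIP − Pplat)/V̇ = (32.5 − 16.0) / 0.7 = 16.5/0.7 = 23.571 cmH2O·s/L.
C = Vt/(Pplat − PEEP) = 385.0 / (16.0 − 4) = 385.0/12.0 = 32.083 mL/cmH2O.
τ = R × C = 23.571 × 0.03208 L/cmH2O = 0.7562 s.
Fraction remaining = e^(−Te/τ) = e^(−0.60/0.7562) = 0.4523.
Trapped volume = 385.0 × 0.4523 = 174.14 mL.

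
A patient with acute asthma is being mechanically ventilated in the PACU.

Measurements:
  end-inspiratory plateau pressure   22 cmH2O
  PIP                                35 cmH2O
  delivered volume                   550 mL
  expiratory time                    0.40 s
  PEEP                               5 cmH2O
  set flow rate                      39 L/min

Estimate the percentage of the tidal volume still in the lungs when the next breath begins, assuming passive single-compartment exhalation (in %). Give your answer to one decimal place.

Flow: 39 L/min ÷ 60 = 0.65 L/s.
R = (PIP − Pplat)/V̇ = (35 − 22) / 0.65 = 13.0/0.65 = 20.0 cmH2O·s/L.
C = Vt/(Pplat − PEEP) = 550.0 / (22 − 5) = 550.0/17.0 = 32.353 mL/cmH2O.
τ = R × C = 20.0 × 0.03235 L/cmH2O = 0.647 s.
Fraction remaining at end-expiration = e^(−Te/τ) = e^(−0.40/0.647) = 0.5389 → 53.89%.

53.9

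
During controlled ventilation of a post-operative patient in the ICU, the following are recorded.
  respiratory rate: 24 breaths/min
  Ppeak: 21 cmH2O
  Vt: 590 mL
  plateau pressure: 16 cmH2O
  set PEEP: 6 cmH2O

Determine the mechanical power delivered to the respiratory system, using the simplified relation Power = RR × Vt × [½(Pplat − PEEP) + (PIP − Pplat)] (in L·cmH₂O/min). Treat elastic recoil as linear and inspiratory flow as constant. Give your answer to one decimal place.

141.6

Per-breath work = Vt × [½(Pplat−PEEP) + (PIP−Pplat)] = 0.590 × [0.5×10.0 + 5.0] = 0.590 × 10.0 = 5.9 L·cmH2O.
Power = 24 × 5.9 = 141.6 L·cmH2O/min.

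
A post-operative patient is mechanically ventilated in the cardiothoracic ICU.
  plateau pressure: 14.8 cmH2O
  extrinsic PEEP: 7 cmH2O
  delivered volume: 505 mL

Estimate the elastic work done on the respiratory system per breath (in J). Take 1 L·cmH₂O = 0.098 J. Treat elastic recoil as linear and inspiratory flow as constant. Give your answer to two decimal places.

Elastic work ≈ ½ × (Pplat − PEEP) × Vt = 0.5 × (14.8 − 7) × 0.505 L = 0.5 × 7.8 × 0.505 = 1.97 L·cmH2O.
× 0.098 J/(L·cmH2O) → 0.1931 J.

0.19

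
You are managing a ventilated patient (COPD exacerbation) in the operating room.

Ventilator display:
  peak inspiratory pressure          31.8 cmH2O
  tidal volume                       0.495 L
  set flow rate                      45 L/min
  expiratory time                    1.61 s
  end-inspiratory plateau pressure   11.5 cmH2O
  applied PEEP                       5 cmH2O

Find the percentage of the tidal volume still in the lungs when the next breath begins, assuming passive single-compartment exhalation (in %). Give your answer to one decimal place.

Flow: 45 L/min ÷ 60 = 0.75 L/s.
R = (PIP − Pplat)/V̇ = (31.8 − 11.5) / 0.75 = 20.3/0.75 = 27.067 cmH2O·s/L.
C = Vt/(Pplat − PEEP) = 495.0 / (11.5 − 5) = 495.0/6.5 = 76.154 mL/cmH2O.
τ = R × C = 27.067 × 0.07615 L/cmH2O = 2.061 s.
Fraction remaining at end-expiration = e^(−Te/τ) = e^(−1.61/2.061) = 0.4579 → 45.79%.

45.8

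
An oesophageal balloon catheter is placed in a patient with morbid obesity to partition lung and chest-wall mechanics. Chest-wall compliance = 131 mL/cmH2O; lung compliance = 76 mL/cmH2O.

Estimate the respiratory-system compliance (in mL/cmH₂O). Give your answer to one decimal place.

Lung and chest wall are elastances in series: 1/Crs = 1/CL + 1/Ccw.
1/Crs = 1/76 + 1/131 = 0.02079.
Crs = 48.1 mL/cmH2O.

48.1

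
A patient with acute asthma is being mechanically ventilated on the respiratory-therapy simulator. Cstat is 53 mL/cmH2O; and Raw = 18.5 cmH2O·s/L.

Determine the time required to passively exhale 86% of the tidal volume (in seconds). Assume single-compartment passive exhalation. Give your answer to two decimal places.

τ = R × C = 18.5 × 53 mL/cmH2O = 18.5 × 0.053 L/cmH2O = 0.9805 s.
Exhaled fraction f = 1 − e^(−t/τ) → t = −τ·ln(1 − f) = −0.9805·ln(0.14) = 1.928 s.

1.93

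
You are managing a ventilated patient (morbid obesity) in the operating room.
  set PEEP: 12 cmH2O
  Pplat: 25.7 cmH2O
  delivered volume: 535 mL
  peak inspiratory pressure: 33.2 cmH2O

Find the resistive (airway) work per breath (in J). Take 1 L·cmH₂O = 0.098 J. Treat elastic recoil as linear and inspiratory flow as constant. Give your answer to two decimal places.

0.39

With constant inspiratory flow the resistive pressure is constant at PIP − Pplat = 33.2 − 25.7 = 7.5 cmH2O, so resistive work = 7.5 × 0.535 = 4.013 L·cmH2O.
× 0.098 J/(L·cmH2O) → 0.3933 J.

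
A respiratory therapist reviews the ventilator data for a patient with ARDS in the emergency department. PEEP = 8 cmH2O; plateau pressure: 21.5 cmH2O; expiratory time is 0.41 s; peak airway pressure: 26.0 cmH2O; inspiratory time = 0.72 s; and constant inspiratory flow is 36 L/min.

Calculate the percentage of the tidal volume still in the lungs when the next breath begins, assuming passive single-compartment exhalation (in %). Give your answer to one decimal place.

18.1

Flow: 36 L/min ÷ 60 = 0.6 L/s.
Vt = flow × Ti = 0.6 L/s × 0.72 s × 1000 mL/L = 432.0 mL.
R = (PIP − Pplat)/V̇ = (26.0 − 21.5) / 0.6 = 4.5/0.6 = 7.5 cmH2O·s/L.
C = Vt/(Pplat − PEEP) = 432.0 / (21.5 − 8) = 432.0/13.5 = 32.0 mL/cmH2O.
τ = R × C = 7.5 × 0.032 L/cmH2O = 0.24 s.
Fraction remaining at end-expiration = e^(−Te/τ) = e^(−0.41/0.24) = 0.1812 → 18.12%.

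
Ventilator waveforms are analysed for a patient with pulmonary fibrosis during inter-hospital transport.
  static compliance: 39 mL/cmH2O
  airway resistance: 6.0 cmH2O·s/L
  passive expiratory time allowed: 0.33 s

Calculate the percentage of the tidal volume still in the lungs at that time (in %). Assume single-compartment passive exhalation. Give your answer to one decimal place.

24.4

τ = R × C = 6.0 × 39 mL/cmH2O = 6.0 × 0.039 L/cmH2O = 0.234 s.
Passive exhalation: V(t)/V₀ = e^(−t/τ) = e^(−0.33/0.234) = 0.2441.
Fraction remaining = 0.2441 → 24.41%.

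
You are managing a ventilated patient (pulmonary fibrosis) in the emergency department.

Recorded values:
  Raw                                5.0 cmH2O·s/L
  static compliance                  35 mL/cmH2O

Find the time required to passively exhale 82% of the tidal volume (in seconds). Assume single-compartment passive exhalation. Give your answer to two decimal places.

τ = R × C = 5.0 × 35 mL/cmH2O = 5.0 × 0.035 L/cmH2O = 0.175 s.
Exhaled fraction f = 1 − e^(−t/τ) → t = −τ·ln(1 − f) = −0.175·ln(0.18) = 0.3001 s.

0.30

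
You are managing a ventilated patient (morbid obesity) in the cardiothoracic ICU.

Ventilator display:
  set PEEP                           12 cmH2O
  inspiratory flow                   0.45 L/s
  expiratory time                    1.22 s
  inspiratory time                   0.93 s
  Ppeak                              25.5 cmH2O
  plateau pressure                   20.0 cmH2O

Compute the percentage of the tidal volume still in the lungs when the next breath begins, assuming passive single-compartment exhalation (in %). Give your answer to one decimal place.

14.8

Vt = flow × Ti = 0.45 L/s × 0.93 s × 1000 mL/L = 418.5 mL.
R = (PIP − Pplat)/V̇ = (25.5 − 20.0) / 0.45 = 5.5/0.45 = 12.222 cmH2O·s/L.
C = Vt/(Pplat − PEEP) = 418.5 / (20.0 − 12) = 418.5/8.0 = 52.313 mL/cmH2O.
τ = R × C = 12.222 × 0.05231 L/cmH2O = 0.6393 s.
Fraction remaining at end-expiration = e^(−Te/τ) = e^(−1.22/0.6393) = 0.1483 → 14.83%.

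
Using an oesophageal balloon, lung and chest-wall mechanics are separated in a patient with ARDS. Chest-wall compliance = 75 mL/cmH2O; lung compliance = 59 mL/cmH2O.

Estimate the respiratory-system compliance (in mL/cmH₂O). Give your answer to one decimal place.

Lung and chest wall are elastances in series: 1/Crs = 1/CL + 1/Ccw.
1/Crs = 1/59 + 1/75 = 0.03028.
Crs = 33.025 mL/cmH2O.

33.0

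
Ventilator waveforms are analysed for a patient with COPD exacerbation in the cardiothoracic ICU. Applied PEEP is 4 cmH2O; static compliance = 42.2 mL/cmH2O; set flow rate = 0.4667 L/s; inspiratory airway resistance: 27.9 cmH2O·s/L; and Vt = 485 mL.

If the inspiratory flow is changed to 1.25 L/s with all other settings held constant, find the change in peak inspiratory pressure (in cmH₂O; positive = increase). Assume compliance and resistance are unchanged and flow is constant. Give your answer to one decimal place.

21.9

PIP = Vt/C + R·V̇ + PEEP (constant-flow equation of motion).
Only the resistive term changes: ΔPIP = R × ΔV̇ = 27.9 × (1.25 − 0.4667) = 27.9 × 0.7833 = 21.854 cmH2O.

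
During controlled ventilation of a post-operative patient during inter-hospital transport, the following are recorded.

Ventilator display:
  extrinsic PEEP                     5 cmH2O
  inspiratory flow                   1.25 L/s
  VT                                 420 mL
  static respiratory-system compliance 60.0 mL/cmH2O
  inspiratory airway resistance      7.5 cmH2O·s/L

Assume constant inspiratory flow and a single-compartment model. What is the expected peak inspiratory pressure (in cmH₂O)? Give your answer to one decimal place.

Equation of motion (constant flow): PIP = Vt/C + R·V̇ + PEEP.
PIP = 420/60.0 + 7.5×1.25 + 5 = 7.0 + 9.375 + 5 = 21.375 cmH2O.

21.4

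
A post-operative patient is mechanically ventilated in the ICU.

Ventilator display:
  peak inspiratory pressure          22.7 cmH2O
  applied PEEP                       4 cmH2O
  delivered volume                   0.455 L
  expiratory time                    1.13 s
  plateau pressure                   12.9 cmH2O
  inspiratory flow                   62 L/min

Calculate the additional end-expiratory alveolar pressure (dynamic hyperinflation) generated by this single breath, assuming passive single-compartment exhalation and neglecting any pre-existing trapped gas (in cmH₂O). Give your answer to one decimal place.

Flow: 62 L/min ÷ 60 = 1.0333 L/s.
R = (PIP − Pplat)/V̇ = (22.7 − 12.9) / 1.0333 = 9.8/1.0333 = 9.484 cmH2O·s/L.
C = Vt/(Pplat − PEEP) = 455.0 / (12.9 − 4) = 455.0/8.9 = 51.124 mL/cmH2O.
τ = R × C = 9.484 × 0.05112 L/cmH2O = 0.4848 s.
Fraction remaining = e^(−Te/τ) = e^(−1.13/0.4848) = 0.09721; trapped volume = 455.0 × 0.09721 = 44.231 mL.
Additional alveolar pressure from trapping ≈ V_trapped / C = 44.231 / 51.124 = 0.8652 cmH2O.

0.9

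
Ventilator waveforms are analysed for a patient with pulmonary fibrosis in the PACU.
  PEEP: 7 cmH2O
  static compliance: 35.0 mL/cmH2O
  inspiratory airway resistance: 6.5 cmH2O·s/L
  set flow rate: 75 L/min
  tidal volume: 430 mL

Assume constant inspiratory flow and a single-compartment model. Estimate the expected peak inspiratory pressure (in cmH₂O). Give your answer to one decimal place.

27.4

Flow: 75 L/min ÷ 60 = 1.25 L/s.
Equation of motion (constant flow): PIP = Vt/C + R·V̇ + PEEP.
PIP = 430/35.0 + 6.5×1.25 + 7 = 12.286 + 8.125 + 7 = 27.411 cmH2O.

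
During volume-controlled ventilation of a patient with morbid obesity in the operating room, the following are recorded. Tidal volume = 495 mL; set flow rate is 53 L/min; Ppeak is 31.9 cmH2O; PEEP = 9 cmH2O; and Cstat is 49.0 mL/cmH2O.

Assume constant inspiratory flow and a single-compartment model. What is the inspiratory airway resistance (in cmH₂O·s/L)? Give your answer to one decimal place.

Flow: 53 L/min ÷ 60 = 0.8833 L/s.
Equation of motion (constant flow): PIP = Vt/C + R·V̇ + PEEP.
R·V̇ = PIP − Vt/C − PEEP = 31.9 − 495/49.0 − 9 = 31.9 − 10.102 − 9 = 12.798 cmH2O.
R = 12.798 / 0.8833 = 14.489 cmH2O·s/L.

14.5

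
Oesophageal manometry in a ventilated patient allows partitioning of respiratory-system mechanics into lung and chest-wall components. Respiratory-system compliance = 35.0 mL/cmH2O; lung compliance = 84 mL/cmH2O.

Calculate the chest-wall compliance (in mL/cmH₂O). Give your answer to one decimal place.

1/Ccw = 1/Crs − 1/CL.
1/Ccw = 1/35.0 − 1/84 = 0.01667.
Ccw = 59.988 mL/cmH2O.

60.0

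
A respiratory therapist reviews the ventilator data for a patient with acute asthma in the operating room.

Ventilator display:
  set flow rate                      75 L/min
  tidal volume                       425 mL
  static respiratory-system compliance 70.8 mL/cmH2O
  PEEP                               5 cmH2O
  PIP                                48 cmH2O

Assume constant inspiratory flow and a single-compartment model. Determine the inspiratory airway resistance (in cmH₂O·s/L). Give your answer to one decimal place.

Flow: 75 L/min ÷ 60 = 1.25 L/s.
Equation of motion (constant flow): PIP = Vt/C + R·V̇ + PEEP.
R·V̇ = PIP − Vt/C − PEEP = 48 − 425/70.8 − 5 = 48 − 6.003 − 5 = 36.997 cmH2O.
R = 36.997 / 1.25 = 29.598 cmH2O·s/L.

29.6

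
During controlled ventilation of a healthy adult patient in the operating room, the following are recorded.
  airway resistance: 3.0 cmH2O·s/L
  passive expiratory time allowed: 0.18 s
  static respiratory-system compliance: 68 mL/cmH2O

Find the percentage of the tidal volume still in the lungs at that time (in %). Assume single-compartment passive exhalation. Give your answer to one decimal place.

41.4

τ = R × C = 3.0 × 68 mL/cmH2O = 3.0 × 0.068 L/cmH2O = 0.204 s.
Passive exhalation: V(t)/V₀ = e^(−t/τ) = e^(−0.18/0.204) = 0.4138.
Fraction remaining = 0.4138 → 41.38%.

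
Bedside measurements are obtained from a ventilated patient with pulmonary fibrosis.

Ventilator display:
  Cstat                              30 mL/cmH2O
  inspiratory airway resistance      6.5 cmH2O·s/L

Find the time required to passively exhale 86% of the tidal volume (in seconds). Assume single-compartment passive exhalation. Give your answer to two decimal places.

0.38

τ = R × C = 6.5 × 30 mL/cmH2O = 6.5 × 0.030 L/cmH2O = 0.195 s.
Exhaled fraction f = 1 − e^(−t/τ) → t = −τ·ln(1 − f) = −0.195·ln(0.14) = 0.3834 s.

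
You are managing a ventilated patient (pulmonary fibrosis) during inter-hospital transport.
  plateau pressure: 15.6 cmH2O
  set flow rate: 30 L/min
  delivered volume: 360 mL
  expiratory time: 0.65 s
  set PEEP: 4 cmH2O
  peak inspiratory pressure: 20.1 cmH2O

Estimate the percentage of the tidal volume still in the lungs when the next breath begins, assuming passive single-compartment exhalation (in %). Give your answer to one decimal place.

Flow: 30 L/min ÷ 60 = 0.5 L/s.
R = (PIP − Pplat)/V̇ = (20.1 − 15.6) / 0.5 = 4.5/0.5 = 9.0 cmH2O·s/L.
C = Vt/(Pplat − PEEP) = 360.0 / (15.6 − 4) = 360.0/11.6 = 31.034 mL/cmH2O.
τ = R × C = 9.0 × 0.03103 L/cmH2O = 0.2793 s.
Fraction remaining at end-expiration = e^(−Te/τ) = e^(−0.65/0.2793) = 0.09756 → 9.756%.

9.8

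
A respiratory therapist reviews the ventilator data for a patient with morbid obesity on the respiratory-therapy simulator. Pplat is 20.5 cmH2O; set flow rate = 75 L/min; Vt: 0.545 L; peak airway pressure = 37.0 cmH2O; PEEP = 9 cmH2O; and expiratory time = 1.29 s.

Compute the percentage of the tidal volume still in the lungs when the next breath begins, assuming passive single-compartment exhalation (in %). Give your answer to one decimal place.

Flow: 75 L/min ÷ 60 = 1.25 L/s.
R = (PIP − Pplat)/V̇ = (37.0 − 20.5) / 1.25 = 16.5/1.25 = 13.2 cmH2O·s/L.
C = Vt/(Pplat − PEEP) = 545.0 / (20.5 − 9) = 545.0/11.5 = 47.391 mL/cmH2O.
τ = R × C = 13.2 × 0.04739 L/cmH2O = 0.6255 s.
Fraction remaining at end-expiration = e^(−Te/τ) = e^(−1.29/0.6255) = 0.1272 → 12.72%.

12.7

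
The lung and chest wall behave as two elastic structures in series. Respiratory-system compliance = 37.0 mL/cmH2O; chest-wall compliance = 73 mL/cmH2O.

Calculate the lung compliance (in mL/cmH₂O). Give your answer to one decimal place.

75.0

1/CL = 1/Crs − 1/Ccw.
1/CL = 1/37.0 − 1/73 = 0.01333.
CL = 75.019 mL/cmH2O.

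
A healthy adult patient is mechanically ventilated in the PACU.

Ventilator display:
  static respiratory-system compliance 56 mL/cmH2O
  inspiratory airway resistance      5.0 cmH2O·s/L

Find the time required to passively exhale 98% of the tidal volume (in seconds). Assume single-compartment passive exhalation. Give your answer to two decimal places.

1.10

τ = R × C = 5.0 × 56 mL/cmH2O = 5.0 × 0.056 L/cmH2O = 0.28 s.
Exhaled fraction f = 1 − e^(−t/τ) → t = −τ·ln(1 − f) = −0.28·ln(0.02) = 1.095 s.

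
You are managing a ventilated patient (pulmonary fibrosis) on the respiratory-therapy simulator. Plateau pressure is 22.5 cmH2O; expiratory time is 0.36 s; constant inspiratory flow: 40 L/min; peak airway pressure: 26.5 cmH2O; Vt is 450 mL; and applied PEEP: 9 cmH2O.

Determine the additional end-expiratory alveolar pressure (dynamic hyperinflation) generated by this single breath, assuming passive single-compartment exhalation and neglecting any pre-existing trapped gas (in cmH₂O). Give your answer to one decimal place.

Flow: 40 L/min ÷ 60 = 0.6667 L/s.
R = (PIP − Pplat)/V̇ = (26.5 − 22.5) / 0.6667 = 4.0/0.6667 = 6.0 cmH2O·s/L.
C = Vt/(Pplat − PEEP) = 450.0 / (22.5 − 9) = 450.0/13.5 = 33.333 mL/cmH2O.
τ = R × C = 6.0 × 0.03333 L/cmH2O = 0.2 s.
Fraction remaining = e^(−Te/τ) = e^(−0.36/0.2) = 0.1653; trapped volume = 450.0 × 0.1653 = 74.385 mL.
Additional alveolar pressure from trapping ≈ V_trapped / C = 74.385 / 33.333 = 2.232 cmH2O.

2.2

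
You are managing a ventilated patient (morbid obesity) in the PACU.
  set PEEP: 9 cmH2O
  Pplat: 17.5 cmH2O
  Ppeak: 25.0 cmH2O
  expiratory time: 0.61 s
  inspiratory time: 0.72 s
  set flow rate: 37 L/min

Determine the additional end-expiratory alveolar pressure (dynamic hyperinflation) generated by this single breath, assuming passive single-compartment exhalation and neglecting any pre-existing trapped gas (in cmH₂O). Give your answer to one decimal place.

3.3

Flow: 37 L/min ÷ 60 = 0.6167 L/s.
Vt = flow × Ti = 0.6167 L/s × 0.72 s × 1000 mL/L = 444.02 mL.
R = (PIP − Pplat)/V̇ = (25.0 − 17.5) / 0.6167 = 7.5/0.6167 = 12.162 cmH2O·s/L.
C = Vt/(Pplat − PEEP) = 444.02 / (17.5 − 9) = 444.02/8.5 = 52.238 mL/cmH2O.
τ = R × C = 12.162 × 0.05224 L/cmH2O = 0.6353 s.
Fraction remaining = e^(−Te/τ) = e^(−0.61/0.6353) = 0.3828; trapped volume = 444.02 × 0.3828 = 169.97 mL.
Additional alveolar pressure from trapping ≈ V_trapped / C = 169.97 / 52.238 = 3.254 cmH2O.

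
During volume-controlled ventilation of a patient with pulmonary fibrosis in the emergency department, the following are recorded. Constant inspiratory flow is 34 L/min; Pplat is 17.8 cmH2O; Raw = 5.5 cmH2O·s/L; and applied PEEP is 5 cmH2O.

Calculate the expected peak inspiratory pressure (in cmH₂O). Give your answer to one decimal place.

Flow: 34 L/min ÷ 60 = 0.5667 L/s.
PIP = Pplat + Raw × flow = 17.8 + 5.5 × 0.5667 = 17.8 + 3.117 = 20.917 cmH2O.

20.9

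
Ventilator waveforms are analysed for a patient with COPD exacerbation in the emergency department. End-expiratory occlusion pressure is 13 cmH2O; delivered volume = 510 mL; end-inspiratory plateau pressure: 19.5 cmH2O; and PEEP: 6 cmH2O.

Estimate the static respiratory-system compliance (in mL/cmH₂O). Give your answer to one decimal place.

End-expiratory occlusion gives total PEEP = 13 cmH2O (intrinsic PEEP = 13 − 6 = 7). Use total PEEP for the elastic gradient.
Cstat = Vt / (Pplat − PEEPtotal) = 510 / (19.5 − 13) = 510 / 6.5 = 78.462 mL/cmH2O.

78.5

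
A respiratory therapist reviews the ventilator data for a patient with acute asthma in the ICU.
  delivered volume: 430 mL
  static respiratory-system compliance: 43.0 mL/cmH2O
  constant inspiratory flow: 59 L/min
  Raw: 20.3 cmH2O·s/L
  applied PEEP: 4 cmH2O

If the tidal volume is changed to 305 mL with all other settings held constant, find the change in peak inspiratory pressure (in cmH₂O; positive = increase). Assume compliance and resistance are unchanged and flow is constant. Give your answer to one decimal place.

-2.9

PIP = Vt/C + R·V̇ + PEEP (constant-flow equation of motion).
Only the elastic term changes: ΔPIP = ΔVt / C = (305 − 430) / 43.0 = -2.907 cmH2O.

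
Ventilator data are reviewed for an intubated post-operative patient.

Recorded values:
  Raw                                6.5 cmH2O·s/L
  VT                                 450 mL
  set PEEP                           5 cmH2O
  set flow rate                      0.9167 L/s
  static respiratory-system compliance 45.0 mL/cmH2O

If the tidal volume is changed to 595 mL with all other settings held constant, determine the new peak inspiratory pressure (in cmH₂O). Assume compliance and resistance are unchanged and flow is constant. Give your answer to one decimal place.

PIP = Vt/C + R·V̇ + PEEP (constant-flow equation of motion).
Only the elastic term changes: ΔPIP = ΔVt / C = (595 − 450) / 45.0 = 3.222 cmH2O.
Original PIP = 450/45.0 + 6.5×0.9167 + 5 = 20.959 cmH2O; new PIP = 20.959 + (3.222) = 24.181 cmH2O.

24.2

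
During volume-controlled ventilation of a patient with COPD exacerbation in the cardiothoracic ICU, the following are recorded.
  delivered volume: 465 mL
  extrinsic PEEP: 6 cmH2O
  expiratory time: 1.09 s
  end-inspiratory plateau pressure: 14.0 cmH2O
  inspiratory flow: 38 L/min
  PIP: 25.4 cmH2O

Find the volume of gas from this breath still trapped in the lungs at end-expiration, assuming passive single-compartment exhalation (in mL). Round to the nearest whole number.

Flow: 38 L/min ÷ 60 = 0.6333 L/s.
R = (PIP − Pplat)/V̇ = (25.4 − 14.0) / 0.6333 = 11.4/0.6333 = 18.001 cmH2O·s/L.
C = Vt/(Pplat − PEEP) = 465.0 / (14.0 − 6) = 465.0/8.0 = 58.125 mL/cmH2O.
τ = R × C = 18.001 × 0.05813 L/cmH2O = 1.046 s.
Fraction remaining = e^(−Te/τ) = e^(−1.09/1.046) = 0.3527.
Trapped volume = 465.0 × 0.3527 = 164.01 mL.

164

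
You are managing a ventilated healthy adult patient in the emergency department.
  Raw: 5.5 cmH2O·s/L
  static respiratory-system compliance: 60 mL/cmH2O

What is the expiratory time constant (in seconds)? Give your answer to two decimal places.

0.33

τ = R × C = 5.5 × 60 mL/cmH2O = 5.5 × 0.060 L/cmH2O = 0.33 s.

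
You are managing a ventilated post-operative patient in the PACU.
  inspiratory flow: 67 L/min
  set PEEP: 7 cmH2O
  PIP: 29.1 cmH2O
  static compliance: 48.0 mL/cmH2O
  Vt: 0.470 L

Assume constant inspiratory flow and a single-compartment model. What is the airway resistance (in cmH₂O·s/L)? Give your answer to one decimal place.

11.0

Flow: 67 L/min ÷ 60 = 1.1167 L/s.
Equation of motion (constant flow): PIP = Vt/C + R·V̇ + PEEP.
R·V̇ = PIP − Vt/C − PEEP = 29.1 − 470/48.0 − 7 = 29.1 − 9.792 − 7 = 12.308 cmH2O.
R = 12.308 / 1.1167 = 11.022 cmH2O·s/L.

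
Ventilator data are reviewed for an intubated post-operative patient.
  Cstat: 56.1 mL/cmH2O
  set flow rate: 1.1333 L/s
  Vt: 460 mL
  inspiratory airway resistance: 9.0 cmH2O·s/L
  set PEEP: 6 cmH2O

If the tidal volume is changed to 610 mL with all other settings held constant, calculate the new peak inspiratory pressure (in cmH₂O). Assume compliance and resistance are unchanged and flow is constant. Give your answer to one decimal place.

27.1

PIP = Vt/C + R·V̇ + PEEP (constant-flow equation of motion).
Only the elastic term changes: ΔPIP = ΔVt / C = (610 − 460) / 56.1 = 2.674 cmH2O.
Original PIP = 460/56.1 + 9.0×1.1333 + 6 = 24.399 cmH2O; new PIP = 24.399 + (2.674) = 27.073 cmH2O.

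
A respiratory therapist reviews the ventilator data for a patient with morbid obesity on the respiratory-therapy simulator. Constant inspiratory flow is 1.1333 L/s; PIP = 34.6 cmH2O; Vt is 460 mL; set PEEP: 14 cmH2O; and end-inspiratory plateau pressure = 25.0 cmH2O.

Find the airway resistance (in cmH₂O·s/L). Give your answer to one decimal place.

8.5

Raw = (PIP − Pplat) / flow = (34.6 − 25.0) / 1.1333 = 9.6 / 1.1333 = 8.471 cmH2O·s/L.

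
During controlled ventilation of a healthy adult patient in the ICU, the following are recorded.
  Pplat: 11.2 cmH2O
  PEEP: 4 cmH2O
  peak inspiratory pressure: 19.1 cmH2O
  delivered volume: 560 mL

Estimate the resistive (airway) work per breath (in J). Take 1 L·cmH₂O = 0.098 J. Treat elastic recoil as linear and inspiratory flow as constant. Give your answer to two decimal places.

With constant inspiratory flow the resistive pressure is constant at PIP − Pplat = 19.1 − 11.2 = 7.9 cmH2O, so resistive work = 7.9 × 0.560 = 4.424 L·cmH2O.
× 0.098 J/(L·cmH2O) → 0.4336 J.

0.43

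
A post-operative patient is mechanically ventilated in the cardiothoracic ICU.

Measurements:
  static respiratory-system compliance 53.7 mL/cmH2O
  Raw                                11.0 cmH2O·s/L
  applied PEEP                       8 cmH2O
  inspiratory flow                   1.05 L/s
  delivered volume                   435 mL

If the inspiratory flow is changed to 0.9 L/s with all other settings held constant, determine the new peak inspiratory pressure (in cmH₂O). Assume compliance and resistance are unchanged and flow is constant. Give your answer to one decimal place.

PIP = Vt/C + R·V̇ + PEEP (constant-flow equation of motion).
Only the resistive term changes: ΔPIP = R × ΔV̇ = 11.0 × (0.9 − 1.05) = 11.0 × -0.15 = -1.65 cmH2O.
Original PIP = 435/53.7 + 11.0×1.05 + 8 = 27.651 cmH2O; new PIP = 27.651 + (-1.65) = 26.001 cmH2O.

26.0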